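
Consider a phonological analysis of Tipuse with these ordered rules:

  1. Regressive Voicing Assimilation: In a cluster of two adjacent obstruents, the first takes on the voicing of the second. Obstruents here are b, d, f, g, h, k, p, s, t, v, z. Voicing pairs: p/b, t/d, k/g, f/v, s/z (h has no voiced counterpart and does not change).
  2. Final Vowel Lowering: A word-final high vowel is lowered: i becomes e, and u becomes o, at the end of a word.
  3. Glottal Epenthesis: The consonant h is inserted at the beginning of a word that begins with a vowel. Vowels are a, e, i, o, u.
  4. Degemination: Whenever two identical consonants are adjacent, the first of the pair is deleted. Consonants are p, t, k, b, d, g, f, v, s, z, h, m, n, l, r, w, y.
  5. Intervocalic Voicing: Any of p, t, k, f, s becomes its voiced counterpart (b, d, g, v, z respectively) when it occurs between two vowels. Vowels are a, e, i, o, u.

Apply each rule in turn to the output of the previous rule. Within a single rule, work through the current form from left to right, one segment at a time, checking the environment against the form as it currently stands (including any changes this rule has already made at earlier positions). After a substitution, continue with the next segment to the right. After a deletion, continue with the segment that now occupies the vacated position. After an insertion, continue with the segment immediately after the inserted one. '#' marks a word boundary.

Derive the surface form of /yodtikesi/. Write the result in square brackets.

1 Regressive Voicing Assimilation: [yodtikesi] → [yottikesi]
2 Final Vowel Lowering: [yottikesi] → [yottikese]
3 Glottal Epenthesis: no change — [yottikese]
4 Degemination: [yottikese] → [yotikese]
5 Intervocalic Voicing: [yotikese] → [yodigeze]

[yodigeze]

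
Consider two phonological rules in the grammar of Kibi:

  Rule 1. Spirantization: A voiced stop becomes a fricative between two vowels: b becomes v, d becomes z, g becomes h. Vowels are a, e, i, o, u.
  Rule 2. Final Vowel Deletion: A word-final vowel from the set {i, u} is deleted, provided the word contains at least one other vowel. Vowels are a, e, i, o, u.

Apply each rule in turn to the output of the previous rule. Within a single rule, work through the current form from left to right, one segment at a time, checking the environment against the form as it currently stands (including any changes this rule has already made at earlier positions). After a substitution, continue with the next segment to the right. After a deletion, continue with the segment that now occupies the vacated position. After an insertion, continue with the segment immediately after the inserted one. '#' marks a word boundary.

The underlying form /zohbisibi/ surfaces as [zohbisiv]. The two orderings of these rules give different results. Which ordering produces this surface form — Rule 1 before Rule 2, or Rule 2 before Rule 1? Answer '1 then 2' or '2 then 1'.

Order 1 then 2:
  1 Spirantization: [zohbisibi] → [zohbisivi]
  2 Final Vowel Deletion: [zohbisivi] → [zohbisiv]
  result: [zohbisiv]
Order 2 then 1:
  2 Final Vowel Deletion: [zohbisibi] → [zohbisib]
  1 Spirantization: no change — [zohbisib]
  result: [zohbisib]

1 then 2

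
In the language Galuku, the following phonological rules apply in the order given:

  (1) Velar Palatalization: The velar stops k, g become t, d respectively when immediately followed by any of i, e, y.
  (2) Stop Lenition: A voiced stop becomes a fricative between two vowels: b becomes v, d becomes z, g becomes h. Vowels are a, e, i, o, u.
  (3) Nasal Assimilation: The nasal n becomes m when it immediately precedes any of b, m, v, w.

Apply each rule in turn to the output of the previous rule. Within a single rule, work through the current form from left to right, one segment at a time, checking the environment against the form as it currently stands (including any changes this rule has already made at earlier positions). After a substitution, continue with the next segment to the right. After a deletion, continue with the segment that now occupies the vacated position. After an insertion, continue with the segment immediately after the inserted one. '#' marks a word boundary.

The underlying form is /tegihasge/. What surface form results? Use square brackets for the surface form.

[tezihasde]

(1) Velar Palatalization: [tegihasge] → [tedihasde]
(2) Stop Lenition: [tedihasde] → [tezihasde]
(3) Nasal Assimilation: no change — [tezihasde]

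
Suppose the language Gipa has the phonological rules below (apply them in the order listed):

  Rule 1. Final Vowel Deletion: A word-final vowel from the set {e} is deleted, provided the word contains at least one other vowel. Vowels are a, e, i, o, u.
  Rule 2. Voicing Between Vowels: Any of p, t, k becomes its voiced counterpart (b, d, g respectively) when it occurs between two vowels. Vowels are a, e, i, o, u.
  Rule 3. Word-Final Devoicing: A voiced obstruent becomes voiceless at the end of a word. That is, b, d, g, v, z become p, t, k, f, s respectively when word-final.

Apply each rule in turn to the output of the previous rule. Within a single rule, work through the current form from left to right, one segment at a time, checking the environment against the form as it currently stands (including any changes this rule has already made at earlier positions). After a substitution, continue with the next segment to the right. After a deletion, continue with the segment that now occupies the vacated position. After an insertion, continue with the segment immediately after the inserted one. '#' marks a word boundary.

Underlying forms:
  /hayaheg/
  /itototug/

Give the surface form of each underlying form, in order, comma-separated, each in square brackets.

/hayaheg/:
  Rule 1 Final Vowel Deletion: no change — [hayaheg]
  Rule 2 Voicing Between Vowels: no change — [hayaheg]
  Rule 3 Word-Final Devoicing: [hayaheg] → [hayahek]
/itototug/:
  Rule 1 Final Vowel Deletion: no change — [itototug]
  Rule 2 Voicing Between Vowels: [itototug] → [idododug]
  Rule 3 Word-Final Devoicing: [idododug] → [idododuk]

[hayahek], [idododuk]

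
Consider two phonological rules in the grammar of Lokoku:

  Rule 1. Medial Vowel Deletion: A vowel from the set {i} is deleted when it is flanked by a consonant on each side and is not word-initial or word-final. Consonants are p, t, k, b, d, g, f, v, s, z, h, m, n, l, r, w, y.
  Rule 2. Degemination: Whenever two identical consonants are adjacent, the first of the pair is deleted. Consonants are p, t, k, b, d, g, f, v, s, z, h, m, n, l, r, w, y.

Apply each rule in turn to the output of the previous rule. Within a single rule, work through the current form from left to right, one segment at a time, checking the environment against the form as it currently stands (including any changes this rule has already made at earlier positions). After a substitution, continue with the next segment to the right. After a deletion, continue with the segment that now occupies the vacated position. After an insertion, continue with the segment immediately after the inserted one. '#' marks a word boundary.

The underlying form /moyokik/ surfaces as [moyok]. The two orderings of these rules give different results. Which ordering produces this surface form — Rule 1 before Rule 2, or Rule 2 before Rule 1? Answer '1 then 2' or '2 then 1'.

Order 1 then 2:
  1 Medial Vowel Deletion: [moyokik] → [moyokk]
  2 Degemination: [moyokk] → [moyok]
  result: [moyok]
Order 2 then 1:
  2 Degemination: no change — [moyokik]
  1 Medial Vowel Deletion: [moyokik] → [moyokk]
  result: [moyokk]

1 then 2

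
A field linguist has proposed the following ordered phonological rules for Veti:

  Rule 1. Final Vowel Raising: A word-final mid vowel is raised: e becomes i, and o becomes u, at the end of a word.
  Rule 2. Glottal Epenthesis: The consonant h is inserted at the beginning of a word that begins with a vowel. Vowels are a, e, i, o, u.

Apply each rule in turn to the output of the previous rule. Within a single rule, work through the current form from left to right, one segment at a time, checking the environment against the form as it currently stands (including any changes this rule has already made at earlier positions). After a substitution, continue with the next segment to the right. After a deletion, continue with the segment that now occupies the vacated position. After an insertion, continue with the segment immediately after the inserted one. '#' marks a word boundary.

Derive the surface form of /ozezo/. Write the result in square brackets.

[hozezu]

Rule 1 Final Vowel Raising: [ozezo] → [ozezu]
Rule 2 Glottal Epenthesis: [ozezu] → [hozezu]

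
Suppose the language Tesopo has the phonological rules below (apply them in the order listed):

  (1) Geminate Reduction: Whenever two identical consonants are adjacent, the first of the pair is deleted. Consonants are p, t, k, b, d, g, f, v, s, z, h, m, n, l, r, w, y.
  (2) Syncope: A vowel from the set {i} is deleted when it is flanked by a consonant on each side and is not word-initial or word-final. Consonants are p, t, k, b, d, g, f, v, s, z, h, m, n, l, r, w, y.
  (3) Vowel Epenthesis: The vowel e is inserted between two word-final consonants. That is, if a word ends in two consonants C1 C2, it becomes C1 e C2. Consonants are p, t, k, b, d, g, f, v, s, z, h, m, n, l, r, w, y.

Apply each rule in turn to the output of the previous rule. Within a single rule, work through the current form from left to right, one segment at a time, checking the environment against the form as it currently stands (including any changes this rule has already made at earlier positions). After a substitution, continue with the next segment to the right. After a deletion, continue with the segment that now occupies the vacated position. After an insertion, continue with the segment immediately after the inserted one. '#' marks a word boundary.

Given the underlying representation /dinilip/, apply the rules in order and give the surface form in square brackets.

(1) Geminate Reduction: no change — [dinilip]
(2) Syncope: [dinilip] → [dnlp]
(3) Vowel Epenthesis: [dnlp] → [dnlep]

[dnlep]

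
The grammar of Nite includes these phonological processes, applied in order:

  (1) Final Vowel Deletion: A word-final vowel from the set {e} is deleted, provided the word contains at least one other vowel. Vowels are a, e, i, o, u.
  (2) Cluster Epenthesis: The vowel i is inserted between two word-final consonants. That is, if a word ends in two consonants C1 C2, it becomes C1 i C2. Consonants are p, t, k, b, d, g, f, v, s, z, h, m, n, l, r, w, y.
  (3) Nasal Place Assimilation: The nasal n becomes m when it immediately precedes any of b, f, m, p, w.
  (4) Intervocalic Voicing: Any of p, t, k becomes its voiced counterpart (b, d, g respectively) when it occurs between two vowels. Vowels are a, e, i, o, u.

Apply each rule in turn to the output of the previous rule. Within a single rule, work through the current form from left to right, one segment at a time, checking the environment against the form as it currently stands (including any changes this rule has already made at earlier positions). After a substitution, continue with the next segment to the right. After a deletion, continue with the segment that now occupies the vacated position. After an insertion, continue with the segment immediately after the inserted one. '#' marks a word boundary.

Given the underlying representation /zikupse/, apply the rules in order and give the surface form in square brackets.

[zigubis]

(1) Final Vowel Deletion: [zikupse] → [zikups]
(2) Cluster Epenthesis: [zikups] → [zikupis]
(3) Nasal Place Assimilation: no change — [zikupis]
(4) Intervocalic Voicing: [zikupis] → [zigubis]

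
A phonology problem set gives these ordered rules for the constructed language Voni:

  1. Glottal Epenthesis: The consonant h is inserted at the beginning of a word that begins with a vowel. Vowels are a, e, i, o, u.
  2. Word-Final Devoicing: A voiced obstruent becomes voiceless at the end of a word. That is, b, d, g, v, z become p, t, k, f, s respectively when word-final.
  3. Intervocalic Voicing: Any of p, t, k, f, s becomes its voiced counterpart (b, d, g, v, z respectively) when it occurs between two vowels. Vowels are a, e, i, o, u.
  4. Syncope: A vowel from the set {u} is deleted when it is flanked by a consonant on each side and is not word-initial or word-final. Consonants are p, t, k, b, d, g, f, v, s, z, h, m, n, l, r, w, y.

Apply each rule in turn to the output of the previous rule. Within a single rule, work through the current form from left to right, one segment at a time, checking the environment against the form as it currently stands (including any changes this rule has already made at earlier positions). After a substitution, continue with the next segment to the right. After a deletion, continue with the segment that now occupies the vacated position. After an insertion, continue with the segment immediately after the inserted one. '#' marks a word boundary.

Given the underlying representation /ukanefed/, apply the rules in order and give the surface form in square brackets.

[hganevet]

1 Glottal Epenthesis: [ukanefed] → [hukanefed]
2 Word-Final Devoicing: [hukanefed] → [hukanefet]
3 Intervocalic Voicing: [hukanefet] → [huganevet]
4 Syncope: [huganevet] → [hganevet]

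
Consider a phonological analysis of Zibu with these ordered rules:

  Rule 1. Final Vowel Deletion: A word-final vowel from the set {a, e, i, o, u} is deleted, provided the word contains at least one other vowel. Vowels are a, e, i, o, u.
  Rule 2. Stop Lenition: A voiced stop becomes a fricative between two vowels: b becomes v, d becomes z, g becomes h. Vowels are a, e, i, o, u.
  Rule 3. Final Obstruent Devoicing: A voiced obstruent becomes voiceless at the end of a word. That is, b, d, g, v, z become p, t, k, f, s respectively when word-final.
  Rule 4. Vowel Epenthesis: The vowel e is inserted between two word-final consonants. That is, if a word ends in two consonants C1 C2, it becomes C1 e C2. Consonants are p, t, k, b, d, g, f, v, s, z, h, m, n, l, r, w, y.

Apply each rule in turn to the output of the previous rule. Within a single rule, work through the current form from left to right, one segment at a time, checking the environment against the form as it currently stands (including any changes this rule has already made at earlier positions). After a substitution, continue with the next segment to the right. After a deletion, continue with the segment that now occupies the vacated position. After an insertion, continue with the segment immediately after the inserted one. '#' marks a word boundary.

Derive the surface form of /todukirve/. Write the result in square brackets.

Rule 1 Final Vowel Deletion: [todukirve] → [todukirv]
Rule 2 Stop Lenition: [todukirv] → [tozukirv]
Rule 3 Final Obstruent Devoicing: [tozukirv] → [tozukirf]
Rule 4 Vowel Epenthesis: [tozukirf] → [tozukiref]

[tozukiref]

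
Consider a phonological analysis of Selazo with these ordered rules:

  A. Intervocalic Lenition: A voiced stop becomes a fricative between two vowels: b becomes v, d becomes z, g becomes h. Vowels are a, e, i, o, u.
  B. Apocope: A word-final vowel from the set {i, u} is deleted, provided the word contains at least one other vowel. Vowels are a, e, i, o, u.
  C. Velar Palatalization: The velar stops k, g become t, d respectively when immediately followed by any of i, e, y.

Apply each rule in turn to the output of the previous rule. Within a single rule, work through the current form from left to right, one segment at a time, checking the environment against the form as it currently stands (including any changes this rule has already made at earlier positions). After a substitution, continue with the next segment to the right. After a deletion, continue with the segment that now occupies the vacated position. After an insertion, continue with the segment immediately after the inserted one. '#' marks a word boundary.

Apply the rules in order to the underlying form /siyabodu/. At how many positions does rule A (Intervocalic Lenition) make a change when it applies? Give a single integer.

A Intervocalic Lenition: [siyabodu] → [siyavozu]
B Apocope: [siyavozu] → [siyavoz]
C Velar Palatalization: no change — [siyavoz]
Rule A changed 2 position(s).

2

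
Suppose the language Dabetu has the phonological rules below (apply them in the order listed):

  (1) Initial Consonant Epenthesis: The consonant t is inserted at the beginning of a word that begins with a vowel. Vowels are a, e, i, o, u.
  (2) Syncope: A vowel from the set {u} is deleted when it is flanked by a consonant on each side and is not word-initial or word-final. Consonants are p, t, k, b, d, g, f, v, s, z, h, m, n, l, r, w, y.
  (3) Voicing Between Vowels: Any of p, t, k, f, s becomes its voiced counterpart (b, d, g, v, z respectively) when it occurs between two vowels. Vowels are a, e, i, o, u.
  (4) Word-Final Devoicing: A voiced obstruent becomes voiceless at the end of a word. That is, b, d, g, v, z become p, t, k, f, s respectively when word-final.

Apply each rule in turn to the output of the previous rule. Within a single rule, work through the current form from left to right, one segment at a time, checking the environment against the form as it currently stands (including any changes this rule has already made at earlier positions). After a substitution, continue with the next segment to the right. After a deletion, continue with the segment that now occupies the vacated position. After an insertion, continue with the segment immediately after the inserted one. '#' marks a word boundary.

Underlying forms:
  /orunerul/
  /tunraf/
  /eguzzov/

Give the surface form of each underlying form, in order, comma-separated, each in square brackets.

/orunerul/:
  (1) Initial Consonant Epenthesis: [orunerul] → [torunerul]
  (2) Syncope: [torunerul] → [tornerl]
  (3) Voicing Between Vowels: no change — [tornerl]
  (4) Word-Final Devoicing: no change — [tornerl]
/tunraf/:
  (1) Initial Consonant Epenthesis: no change — [tunraf]
  (2) Syncope: [tunraf] → [tnraf]
  (3) Voicing Between Vowels: no change — [tnraf]
  (4) Word-Final Devoicing: no change — [tnraf]
/eguzzov/:
  (1) Initial Consonant Epenthesis: [eguzzov] → [teguzzov]
  (2) Syncope: [teguzzov] → [tegzzov]
  (3) Voicing Between Vowels: no change — [tegzzov]
  (4) Word-Final Devoicing: [tegzzov] → [tegzzof]

[tornerl], [tnraf], [tegzzof]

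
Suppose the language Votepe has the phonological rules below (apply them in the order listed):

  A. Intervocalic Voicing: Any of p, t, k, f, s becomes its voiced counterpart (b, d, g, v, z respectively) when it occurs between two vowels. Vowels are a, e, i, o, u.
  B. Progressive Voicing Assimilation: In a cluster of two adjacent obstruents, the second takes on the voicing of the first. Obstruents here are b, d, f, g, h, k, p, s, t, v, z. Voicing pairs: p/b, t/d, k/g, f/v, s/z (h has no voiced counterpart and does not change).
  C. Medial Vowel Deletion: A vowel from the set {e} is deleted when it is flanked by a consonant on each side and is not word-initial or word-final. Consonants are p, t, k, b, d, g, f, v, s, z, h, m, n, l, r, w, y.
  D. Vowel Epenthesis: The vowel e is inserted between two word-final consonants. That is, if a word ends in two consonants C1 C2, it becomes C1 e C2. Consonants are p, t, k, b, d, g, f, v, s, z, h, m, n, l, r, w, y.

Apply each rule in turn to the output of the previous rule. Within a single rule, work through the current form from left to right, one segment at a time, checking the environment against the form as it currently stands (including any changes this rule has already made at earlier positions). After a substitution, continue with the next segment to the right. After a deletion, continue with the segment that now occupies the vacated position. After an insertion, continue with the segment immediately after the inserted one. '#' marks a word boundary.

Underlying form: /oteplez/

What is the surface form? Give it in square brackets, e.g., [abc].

A Intervocalic Voicing: [oteplez] → [odeplez]
B Progressive Voicing Assimilation: no change — [odeplez]
C Medial Vowel Deletion: [odeplez] → [odplz]
D Vowel Epenthesis: [odplz] → [odplez]

[odplez]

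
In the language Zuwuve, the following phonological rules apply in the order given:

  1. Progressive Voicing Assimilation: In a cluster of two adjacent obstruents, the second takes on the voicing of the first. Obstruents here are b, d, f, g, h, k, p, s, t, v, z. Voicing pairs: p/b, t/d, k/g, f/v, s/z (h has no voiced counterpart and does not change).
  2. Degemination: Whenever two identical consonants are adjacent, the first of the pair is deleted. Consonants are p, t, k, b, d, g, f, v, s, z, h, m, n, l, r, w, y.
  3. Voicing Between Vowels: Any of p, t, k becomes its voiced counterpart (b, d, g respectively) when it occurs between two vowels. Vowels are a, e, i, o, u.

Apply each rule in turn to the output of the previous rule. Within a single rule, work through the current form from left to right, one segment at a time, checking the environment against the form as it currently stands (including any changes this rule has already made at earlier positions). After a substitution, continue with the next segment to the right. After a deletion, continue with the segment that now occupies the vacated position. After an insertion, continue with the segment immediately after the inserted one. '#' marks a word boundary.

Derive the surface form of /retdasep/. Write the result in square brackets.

[redasep]

1 Progressive Voicing Assimilation: [retdasep] → [rettasep]
2 Degemination: [rettasep] → [retasep]
3 Voicing Between Vowels: [retasep] → [redasep]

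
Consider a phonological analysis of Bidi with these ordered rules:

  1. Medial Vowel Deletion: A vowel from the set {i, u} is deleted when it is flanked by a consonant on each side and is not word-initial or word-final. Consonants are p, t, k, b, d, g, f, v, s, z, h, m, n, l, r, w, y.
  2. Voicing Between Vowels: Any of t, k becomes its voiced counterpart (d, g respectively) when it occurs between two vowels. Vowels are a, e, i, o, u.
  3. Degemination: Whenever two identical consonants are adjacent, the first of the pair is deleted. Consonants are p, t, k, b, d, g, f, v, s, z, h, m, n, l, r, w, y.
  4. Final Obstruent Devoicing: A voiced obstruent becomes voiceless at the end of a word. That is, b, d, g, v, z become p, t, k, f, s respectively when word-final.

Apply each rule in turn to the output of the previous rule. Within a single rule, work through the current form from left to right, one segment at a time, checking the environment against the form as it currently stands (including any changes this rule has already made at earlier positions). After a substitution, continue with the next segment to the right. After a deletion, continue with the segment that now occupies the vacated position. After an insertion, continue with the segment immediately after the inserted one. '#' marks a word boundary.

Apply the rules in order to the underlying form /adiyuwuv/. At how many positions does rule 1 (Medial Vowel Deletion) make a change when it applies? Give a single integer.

3

1 Medial Vowel Deletion: [adiyuwuv] → [adywv]
2 Voicing Between Vowels: no change — [adywv]
3 Degemination: no change — [adywv]
4 Final Obstruent Devoicing: [adywv] → [adywf]
Rule 1 changed 3 position(s).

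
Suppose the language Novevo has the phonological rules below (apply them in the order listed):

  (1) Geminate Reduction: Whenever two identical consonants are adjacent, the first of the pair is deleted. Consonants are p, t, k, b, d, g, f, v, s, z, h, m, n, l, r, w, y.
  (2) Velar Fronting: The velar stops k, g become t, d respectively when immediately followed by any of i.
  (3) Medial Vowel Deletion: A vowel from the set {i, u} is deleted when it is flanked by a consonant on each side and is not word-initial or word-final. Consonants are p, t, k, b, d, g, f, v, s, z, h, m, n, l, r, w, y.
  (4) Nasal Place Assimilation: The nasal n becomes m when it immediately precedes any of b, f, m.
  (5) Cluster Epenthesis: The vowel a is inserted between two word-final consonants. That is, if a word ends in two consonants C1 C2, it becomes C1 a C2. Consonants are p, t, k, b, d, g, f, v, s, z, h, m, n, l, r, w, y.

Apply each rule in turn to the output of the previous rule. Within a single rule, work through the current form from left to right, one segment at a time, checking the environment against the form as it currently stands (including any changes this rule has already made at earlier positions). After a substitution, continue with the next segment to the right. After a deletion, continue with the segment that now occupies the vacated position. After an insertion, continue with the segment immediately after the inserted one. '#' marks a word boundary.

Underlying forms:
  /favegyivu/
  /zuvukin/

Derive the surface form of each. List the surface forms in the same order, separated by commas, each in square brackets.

[favegyvu], [zvtan]

/favegyivu/:
  (1) Geminate Reduction: no change — [favegyivu]
  (2) Velar Fronting: no change — [favegyivu]
  (3) Medial Vowel Deletion: [favegyivu] → [favegyvu]
  (4) Nasal Place Assimilation: no change — [favegyvu]
  (5) Cluster Epenthesis: no change — [favegyvu]
/zuvukin/:
  (1) Geminate Reduction: no change — [zuvukin]
  (2) Velar Fronting: [zuvukin] → [zuvutin]
  (3) Medial Vowel Deletion: [zuvutin] → [zvtn]
  (4) Nasal Place Assimilation: no change — [zvtn]
  (5) Cluster Epenthesis: [zvtn] → [zvtan]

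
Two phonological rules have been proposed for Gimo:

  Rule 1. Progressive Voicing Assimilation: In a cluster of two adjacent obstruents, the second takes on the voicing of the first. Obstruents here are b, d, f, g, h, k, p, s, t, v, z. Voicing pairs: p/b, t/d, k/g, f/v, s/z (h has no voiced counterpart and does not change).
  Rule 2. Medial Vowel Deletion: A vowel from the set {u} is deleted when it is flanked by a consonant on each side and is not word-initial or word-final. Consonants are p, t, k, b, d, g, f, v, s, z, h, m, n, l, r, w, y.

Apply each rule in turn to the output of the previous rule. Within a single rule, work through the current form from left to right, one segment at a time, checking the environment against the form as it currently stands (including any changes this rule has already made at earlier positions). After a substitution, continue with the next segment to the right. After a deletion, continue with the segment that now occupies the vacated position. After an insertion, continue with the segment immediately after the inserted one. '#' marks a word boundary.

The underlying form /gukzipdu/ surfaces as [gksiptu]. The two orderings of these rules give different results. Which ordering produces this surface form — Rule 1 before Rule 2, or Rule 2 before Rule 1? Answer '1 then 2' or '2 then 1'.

Order 1 then 2:
  1 Progressive Voicing Assimilation: [gukzipdu] → [guksiptu]
  2 Medial Vowel Deletion: [guksiptu] → [gksiptu]
  result: [gksiptu]
Order 2 then 1:
  2 Medial Vowel Deletion: [gukzipdu] → [gkzipdu]
  1 Progressive Voicing Assimilation: [gkzipdu] → [ggziptu]
  result: [ggziptu]

1 then 2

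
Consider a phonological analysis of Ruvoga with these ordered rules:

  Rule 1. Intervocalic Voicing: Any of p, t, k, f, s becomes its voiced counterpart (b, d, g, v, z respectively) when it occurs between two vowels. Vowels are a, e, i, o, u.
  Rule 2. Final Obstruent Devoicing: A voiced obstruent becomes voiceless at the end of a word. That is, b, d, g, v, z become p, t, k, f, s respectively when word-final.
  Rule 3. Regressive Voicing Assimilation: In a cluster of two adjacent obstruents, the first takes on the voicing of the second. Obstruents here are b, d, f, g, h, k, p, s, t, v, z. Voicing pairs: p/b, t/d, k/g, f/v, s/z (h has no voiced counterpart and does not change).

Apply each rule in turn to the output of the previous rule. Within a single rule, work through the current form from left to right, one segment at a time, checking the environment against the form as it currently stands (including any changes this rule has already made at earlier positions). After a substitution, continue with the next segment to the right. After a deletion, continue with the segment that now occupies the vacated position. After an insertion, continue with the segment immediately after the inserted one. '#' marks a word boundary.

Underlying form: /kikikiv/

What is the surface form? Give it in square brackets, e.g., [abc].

Rule 1 Intervocalic Voicing: [kikikiv] → [kigigiv]
Rule 2 Final Obstruent Devoicing: [kigigiv] → [kigigif]
Rule 3 Regressive Voicing Assimilation: no change — [kigigif]

[kigigif]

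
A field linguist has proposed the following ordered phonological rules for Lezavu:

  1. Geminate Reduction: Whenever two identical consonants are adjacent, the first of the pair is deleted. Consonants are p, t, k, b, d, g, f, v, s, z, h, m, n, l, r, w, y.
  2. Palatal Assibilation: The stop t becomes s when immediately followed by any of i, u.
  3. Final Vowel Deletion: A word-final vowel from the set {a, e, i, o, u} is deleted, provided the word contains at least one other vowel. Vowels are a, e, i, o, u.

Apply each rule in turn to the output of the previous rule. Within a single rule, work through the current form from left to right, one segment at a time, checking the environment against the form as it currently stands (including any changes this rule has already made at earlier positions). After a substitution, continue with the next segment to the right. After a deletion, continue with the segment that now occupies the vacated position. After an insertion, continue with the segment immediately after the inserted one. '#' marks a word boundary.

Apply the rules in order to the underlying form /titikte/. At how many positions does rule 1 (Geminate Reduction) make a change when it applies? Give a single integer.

1 Geminate Reduction: no change — [titikte]
2 Palatal Assibilation: [titikte] → [sisikte]
3 Final Vowel Deletion: [sisikte] → [sisikt]
Rule 1 changed 0 position(s).

0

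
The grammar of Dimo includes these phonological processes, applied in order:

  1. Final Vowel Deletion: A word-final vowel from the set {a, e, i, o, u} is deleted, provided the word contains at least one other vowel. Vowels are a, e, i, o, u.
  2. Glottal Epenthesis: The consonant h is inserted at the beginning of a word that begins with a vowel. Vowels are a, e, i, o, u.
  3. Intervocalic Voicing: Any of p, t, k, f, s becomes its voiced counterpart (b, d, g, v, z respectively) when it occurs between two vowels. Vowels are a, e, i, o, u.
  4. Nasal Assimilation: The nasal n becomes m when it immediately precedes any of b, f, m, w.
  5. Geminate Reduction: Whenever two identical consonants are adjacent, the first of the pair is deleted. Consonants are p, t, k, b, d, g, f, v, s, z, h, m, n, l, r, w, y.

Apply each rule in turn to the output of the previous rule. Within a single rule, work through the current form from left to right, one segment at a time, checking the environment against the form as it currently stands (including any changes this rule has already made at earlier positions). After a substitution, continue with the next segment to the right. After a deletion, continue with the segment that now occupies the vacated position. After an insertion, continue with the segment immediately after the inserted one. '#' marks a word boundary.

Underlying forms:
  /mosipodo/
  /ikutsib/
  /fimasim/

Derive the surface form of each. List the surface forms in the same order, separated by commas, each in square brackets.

/mosipodo/:
  1 Final Vowel Deletion: [mosipodo] → [mosipod]
  2 Glottal Epenthesis: no change — [mosipod]
  3 Intervocalic Voicing: [mosipod] → [mozibod]
  4 Nasal Assimilation: no change — [mozibod]
  5 Geminate Reduction: no change — [mozibod]
/ikutsib/:
  1 Final Vowel Deletion: no change — [ikutsib]
  2 Glottal Epenthesis: [ikutsib] → [hikutsib]
  3 Intervocalic Voicing: [hikutsib] → [higutsib]
  4 Nasal Assimilation: no change — [higutsib]
  5 Geminate Reduction: no change — [higutsib]
/fimasim/:
  1 Final Vowel Deletion: no change — [fimasim]
  2 Glottal Epenthesis: no change — [fimasim]
  3 Intervocalic Voicing: [fimasim] → [fimazim]
  4 Nasal Assimilation: no change — [fimazim]
  5 Geminate Reduction: no change — [fimazim]

[mozibod], [higutsib], [fimazim]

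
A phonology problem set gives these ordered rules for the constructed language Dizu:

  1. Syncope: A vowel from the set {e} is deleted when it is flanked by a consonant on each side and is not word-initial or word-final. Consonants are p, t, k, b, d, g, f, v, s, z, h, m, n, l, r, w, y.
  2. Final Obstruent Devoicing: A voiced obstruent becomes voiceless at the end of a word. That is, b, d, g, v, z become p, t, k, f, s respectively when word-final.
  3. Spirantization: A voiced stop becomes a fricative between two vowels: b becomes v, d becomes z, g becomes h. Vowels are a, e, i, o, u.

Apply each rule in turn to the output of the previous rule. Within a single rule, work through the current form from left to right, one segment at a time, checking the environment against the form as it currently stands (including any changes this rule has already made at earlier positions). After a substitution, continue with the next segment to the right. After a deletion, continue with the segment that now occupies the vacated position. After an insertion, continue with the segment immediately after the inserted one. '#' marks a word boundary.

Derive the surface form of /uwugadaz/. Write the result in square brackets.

[uwuhazas]

1 Syncope: no change — [uwugadaz]
2 Final Obstruent Devoicing: [uwugadaz] → [uwugadas]
3 Spirantization: [uwugadas] → [uwuhazas]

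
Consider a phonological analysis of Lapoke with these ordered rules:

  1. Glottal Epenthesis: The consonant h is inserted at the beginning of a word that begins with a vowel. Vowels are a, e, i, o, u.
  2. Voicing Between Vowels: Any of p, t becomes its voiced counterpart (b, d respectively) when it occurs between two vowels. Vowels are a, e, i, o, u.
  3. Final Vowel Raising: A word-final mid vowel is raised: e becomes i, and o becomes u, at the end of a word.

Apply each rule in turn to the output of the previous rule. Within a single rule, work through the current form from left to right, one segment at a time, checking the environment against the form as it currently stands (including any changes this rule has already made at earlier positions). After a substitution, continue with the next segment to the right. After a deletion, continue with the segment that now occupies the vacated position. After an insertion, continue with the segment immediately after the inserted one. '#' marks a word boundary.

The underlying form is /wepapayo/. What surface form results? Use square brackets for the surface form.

1 Glottal Epenthesis: no change — [wepapayo]
2 Voicing Between Vowels: [wepapayo] → [webabayo]
3 Final Vowel Raising: [webabayo] → [webabayu]

[webabayu]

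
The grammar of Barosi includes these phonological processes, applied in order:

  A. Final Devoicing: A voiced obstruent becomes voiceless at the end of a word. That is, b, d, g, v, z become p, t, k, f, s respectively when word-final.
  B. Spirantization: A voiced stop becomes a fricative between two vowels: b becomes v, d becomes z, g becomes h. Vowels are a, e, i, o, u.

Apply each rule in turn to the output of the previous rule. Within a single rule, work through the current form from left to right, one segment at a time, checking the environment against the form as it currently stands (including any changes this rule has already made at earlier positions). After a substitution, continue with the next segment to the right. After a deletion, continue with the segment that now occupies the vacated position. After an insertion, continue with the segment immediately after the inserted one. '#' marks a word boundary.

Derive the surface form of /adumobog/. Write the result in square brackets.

A Final Devoicing: [adumobog] → [adumobok]
B Spirantization: [adumobok] → [azumovok]

[azumovok]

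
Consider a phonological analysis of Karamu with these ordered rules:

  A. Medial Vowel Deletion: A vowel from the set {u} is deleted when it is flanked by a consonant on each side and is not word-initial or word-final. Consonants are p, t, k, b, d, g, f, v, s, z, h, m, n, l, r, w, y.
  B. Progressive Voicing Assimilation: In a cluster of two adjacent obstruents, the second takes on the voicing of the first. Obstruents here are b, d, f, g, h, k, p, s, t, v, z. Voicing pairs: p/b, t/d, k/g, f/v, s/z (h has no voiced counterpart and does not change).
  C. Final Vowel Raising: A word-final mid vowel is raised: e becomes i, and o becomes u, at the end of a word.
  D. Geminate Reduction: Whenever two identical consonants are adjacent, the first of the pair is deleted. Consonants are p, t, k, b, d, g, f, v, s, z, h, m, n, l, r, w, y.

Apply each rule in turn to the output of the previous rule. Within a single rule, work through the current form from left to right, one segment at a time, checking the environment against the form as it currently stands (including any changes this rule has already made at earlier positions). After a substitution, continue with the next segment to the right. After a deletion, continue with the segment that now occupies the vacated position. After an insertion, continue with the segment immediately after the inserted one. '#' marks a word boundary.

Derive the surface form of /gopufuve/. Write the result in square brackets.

[gopfi]

A Medial Vowel Deletion: [gopufuve] → [gopfve]
B Progressive Voicing Assimilation: [gopfve] → [gopffe]
C Final Vowel Raising: [gopffe] → [gopffi]
D Geminate Reduction: [gopffi] → [gopfi]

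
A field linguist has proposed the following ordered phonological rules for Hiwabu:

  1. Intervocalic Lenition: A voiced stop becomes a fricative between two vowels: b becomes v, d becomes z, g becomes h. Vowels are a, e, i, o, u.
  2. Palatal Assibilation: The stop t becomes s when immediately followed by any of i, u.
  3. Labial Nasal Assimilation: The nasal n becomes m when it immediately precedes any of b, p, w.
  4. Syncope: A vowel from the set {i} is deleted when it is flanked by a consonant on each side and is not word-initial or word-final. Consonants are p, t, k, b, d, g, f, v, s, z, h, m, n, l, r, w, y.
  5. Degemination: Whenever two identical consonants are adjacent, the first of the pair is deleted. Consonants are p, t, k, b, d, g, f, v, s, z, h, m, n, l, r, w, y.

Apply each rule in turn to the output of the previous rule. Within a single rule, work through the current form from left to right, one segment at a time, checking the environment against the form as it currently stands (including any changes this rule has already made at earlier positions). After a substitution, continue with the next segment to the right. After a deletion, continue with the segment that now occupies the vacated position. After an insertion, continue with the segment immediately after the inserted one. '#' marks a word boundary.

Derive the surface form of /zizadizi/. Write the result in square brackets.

1 Intervocalic Lenition: [zizadizi] → [zizazizi]
2 Palatal Assibilation: no change — [zizazizi]
3 Labial Nasal Assimilation: no change — [zizazizi]
4 Syncope: [zizazizi] → [zzazzi]
5 Degemination: [zzazzi] → [zazi]

[zazi]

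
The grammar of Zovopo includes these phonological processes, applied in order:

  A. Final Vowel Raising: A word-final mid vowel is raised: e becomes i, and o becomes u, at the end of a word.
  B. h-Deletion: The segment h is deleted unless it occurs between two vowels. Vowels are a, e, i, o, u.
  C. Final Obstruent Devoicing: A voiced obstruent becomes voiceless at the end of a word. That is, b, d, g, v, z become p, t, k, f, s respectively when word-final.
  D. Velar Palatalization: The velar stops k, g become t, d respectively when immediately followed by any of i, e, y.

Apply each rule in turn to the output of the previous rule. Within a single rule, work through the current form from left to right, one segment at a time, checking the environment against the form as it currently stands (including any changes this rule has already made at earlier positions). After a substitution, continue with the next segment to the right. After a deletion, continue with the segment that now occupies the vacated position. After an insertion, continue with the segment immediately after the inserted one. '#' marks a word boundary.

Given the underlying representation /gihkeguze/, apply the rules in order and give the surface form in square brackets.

[diteguzi]

A Final Vowel Raising: [gihkeguze] → [gihkeguzi]
B h-Deletion: [gihkeguzi] → [gikeguzi]
C Final Obstruent Devoicing: no change — [gikeguzi]
D Velar Palatalization: [gikeguzi] → [diteguzi]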